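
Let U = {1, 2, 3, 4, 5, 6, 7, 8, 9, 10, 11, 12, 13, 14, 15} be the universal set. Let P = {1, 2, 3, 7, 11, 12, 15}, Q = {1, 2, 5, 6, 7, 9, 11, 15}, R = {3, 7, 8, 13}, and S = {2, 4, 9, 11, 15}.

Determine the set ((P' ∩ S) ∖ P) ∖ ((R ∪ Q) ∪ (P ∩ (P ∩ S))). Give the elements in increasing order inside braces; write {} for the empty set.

{4}

P' = {4, 5, 6, 8, 9, 10, 13, 14}
P' ∩ S = {4, 9}
(P' ∩ S) ∖ P = {4, 9}
R ∪ Q = {1, 2, 3, 5, 6, 7, 8, 9, 11, 13, 15}
P ∩ S = {2, 11, 15}
P ∩ (P ∩ S) = {2, 11, 15}
(R ∪ Q) ∪ (P ∩ (P ∩ S)) = {1, 2, 3, 5, 6, 7, 8, 9, 11, 13, 15}
((P' ∩ S) ∖ P) ∖ ((R ∪ Q) ∪ (P ∩ (P ∩ S))) = {4}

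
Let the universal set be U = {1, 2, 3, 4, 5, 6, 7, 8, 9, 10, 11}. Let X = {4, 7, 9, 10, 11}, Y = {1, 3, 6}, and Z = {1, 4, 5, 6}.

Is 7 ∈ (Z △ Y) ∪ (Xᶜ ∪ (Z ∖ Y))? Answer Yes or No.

No

7 ∉ Z and 7 ∉ Y, so 7 ∉ Z △ Y
7 ∈ X, so 7 ∉ Xᶜ
7 ∉ Z and 7 ∉ Y, so 7 ∉ Z ∖ Y
7 ∉ Xᶜ and 7 ∉ (Z ∖ Y), so 7 ∉ Xᶜ ∪ (Z ∖ Y)
7 ∉ (Z △ Y) and 7 ∉ (Xᶜ ∪ (Z ∖ Y)), so 7 ∉ (Z △ Y) ∪ (Xᶜ ∪ (Z ∖ Y))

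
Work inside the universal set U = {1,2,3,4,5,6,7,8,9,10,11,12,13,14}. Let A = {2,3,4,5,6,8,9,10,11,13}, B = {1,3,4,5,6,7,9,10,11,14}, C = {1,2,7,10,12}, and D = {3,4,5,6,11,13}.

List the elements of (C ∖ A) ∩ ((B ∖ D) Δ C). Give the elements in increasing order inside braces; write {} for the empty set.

{12}

C ∖ A = {1,7,12}
B ∖ D = {1,7,9,10,14}
(B ∖ D) Δ C = {2,9,12,14}
(C ∖ A) ∩ ((B ∖ D) Δ C) = {12}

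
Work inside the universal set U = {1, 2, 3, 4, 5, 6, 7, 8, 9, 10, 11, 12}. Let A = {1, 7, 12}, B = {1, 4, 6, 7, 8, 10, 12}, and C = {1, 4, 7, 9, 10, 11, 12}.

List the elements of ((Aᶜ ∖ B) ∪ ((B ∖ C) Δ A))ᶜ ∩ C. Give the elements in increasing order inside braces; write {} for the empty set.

{4, 10}

Aᶜ = {2, 3, 4, 5, 6, 8, 9, 10, 11}
Aᶜ ∖ B = {2, 3, 5, 9, 11}
B ∖ C = {6, 8}
(B ∖ C) Δ A = {1, 6, 7, 8, 12}
(Aᶜ ∖ B) ∪ ((B ∖ C) Δ A) = {1, 2, 3, 5, 6, 7, 8, 9, 11, 12}
((Aᶜ ∖ B) ∪ ((B ∖ C) Δ A))ᶜ = {4, 10}
((Aᶜ ∖ B) ∪ ((B ∖ C) Δ A))ᶜ ∩ C = {4, 10}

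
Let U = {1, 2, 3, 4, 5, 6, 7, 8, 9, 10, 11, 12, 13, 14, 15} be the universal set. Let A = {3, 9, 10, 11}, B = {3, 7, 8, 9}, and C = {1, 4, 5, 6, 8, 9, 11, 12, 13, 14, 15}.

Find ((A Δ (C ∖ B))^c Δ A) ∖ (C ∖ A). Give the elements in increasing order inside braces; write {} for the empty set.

C ∖ B = {1, 4, 5, 6, 11, 12, 13, 14, 15}
A Δ (C ∖ B) = {1, 3, 4, 5, 6, 9, 10, 12, 13, 14, 15}
(A Δ (C ∖ B))^c = {2, 7, 8, 11}
(A Δ (C ∖ B))^c Δ A = {2, 3, 7, 8, 9, 10}
C ∖ A = {1, 4, 5, 6, 8, 12, 13, 14, 15}
((A Δ (C ∖ B))^c Δ A) ∖ (C ∖ A) = {2, 3, 7, 9, 10}

{2, 3, 7, 9, 10}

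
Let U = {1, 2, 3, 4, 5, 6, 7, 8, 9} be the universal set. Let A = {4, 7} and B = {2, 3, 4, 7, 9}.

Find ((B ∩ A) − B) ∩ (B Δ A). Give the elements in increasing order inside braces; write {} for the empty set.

{}

B ∩ A = {4, 7}
(B ∩ A) − B = {}
B Δ A = {2, 3, 9}
((B ∩ A) − B) ∩ (B Δ A) = {}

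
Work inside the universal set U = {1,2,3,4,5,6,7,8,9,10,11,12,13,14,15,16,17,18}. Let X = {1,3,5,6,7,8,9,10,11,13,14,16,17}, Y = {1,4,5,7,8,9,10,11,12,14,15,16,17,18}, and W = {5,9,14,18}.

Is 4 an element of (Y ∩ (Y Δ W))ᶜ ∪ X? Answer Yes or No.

No

4 ∈ Y and 4 ∉ W, so 4 ∈ Y Δ W
4 ∈ Y and 4 ∈ (Y Δ W), so 4 ∈ Y ∩ (Y Δ W)
4 ∉ (Y ∩ (Y Δ W))ᶜ since 4 ∈ (Y ∩ (Y Δ W))
4 ∉ (Y ∩ (Y Δ W))ᶜ and 4 ∉ X, so 4 ∉ (Y ∩ (Y Δ W))ᶜ ∪ X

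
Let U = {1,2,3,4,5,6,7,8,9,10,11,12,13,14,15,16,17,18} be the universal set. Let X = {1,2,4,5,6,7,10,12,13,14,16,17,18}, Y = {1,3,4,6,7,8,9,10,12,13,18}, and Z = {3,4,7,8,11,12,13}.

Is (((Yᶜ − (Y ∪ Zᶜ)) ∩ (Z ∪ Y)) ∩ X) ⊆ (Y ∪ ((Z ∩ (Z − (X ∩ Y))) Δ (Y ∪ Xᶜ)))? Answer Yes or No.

Yes

Yᶜ = {2,5,11,14,15,16,17}
Zᶜ = {1,2,5,6,9,10,14,15,16,17,18}
Y ∪ Zᶜ = {1,2,3,4,5,6,7,8,9,10,12,13,14,15,16,17,18}
Yᶜ − (Y ∪ Zᶜ) = {11}
Z ∪ Y = {1,3,4,6,7,8,9,10,11,12,13,18}
(Yᶜ − (Y ∪ Zᶜ)) ∩ (Z ∪ Y) = {11}
((Yᶜ − (Y ∪ Zᶜ)) ∩ (Z ∪ Y)) ∩ X = {}
X ∩ Y = {1,4,6,7,10,12,13,18}
Z − (X ∩ Y) = {3,8,11}
Z ∩ (Z − (X ∩ Y)) = {3,8,11}
Xᶜ = {3,8,9,11,15}
Y ∪ Xᶜ = {1,3,4,6,7,8,9,10,11,12,13,15,18}
(Z ∩ (Z − (X ∩ Y))) Δ (Y ∪ Xᶜ) = {1,4,6,7,9,10,12,13,15,18}
Y ∪ ((Z ∩ (Z − (X ∩ Y))) Δ (Y ∪ Xᶜ)) = {1,3,4,6,7,8,9,10,12,13,15,18}
Every element of {} is in {1,3,4,6,7,8,9,10,12,13,15,18}, so ((Yᶜ − (Y ∪ Zᶜ)) ∩ (Z ∪ Y)) ∩ X ⊆ Y ∪ ((Z ∩ (Z − (X ∩ Y))) Δ (Y ∪ Xᶜ)).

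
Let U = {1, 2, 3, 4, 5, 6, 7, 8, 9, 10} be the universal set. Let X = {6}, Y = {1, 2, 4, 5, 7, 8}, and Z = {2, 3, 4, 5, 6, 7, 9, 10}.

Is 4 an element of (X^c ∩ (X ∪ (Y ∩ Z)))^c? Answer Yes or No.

No

4 ∉ X, so 4 ∈ X^c
4 ∈ Y and 4 ∈ Z, so 4 ∈ Y ∩ Z
4 ∉ X and 4 ∈ (Y ∩ Z), so 4 ∈ X ∪ (Y ∩ Z)
4 ∈ X^c and 4 ∈ (X ∪ (Y ∩ Z)), so 4 ∈ X^c ∩ (X ∪ (Y ∩ Z))
4 ∉ (X^c ∩ (X ∪ (Y ∩ Z)))^c since 4 ∈ (X^c ∩ (X ∪ (Y ∩ Z)))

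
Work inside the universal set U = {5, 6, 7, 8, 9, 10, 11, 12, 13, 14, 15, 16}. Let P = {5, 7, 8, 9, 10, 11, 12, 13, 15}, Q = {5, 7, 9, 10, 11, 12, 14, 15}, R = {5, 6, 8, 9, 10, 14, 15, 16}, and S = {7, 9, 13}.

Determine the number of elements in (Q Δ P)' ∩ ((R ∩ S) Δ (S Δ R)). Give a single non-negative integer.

7

Q Δ P = {8, 13, 14}
(Q Δ P)' = {5, 6, 7, 9, 10, 11, 12, 15, 16}
R ∩ S = {9}
S Δ R = {5, 6, 7, 8, 10, 13, 14, 15, 16}
(R ∩ S) Δ (S Δ R) = {5, 6, 7, 8, 9, 10, 13, 14, 15, 16}
(Q Δ P)' ∩ ((R ∩ S) Δ (S Δ R)) = {5, 6, 7, 9, 10, 15, 16}
|(Q Δ P)' ∩ ((R ∩ S) Δ (S Δ R))| = 7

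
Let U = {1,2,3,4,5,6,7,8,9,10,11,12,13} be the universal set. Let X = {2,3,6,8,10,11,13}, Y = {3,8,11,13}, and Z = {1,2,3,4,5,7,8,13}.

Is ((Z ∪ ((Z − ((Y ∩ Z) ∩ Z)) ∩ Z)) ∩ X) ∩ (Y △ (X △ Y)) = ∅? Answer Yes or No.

Y ∩ Z = {3,8,13}
(Y ∩ Z) ∩ Z = {3,8,13}
Z − ((Y ∩ Z) ∩ Z) = {1,2,4,5,7}
(Z − ((Y ∩ Z) ∩ Z)) ∩ Z = {1,2,4,5,7}
Z ∪ ((Z − ((Y ∩ Z) ∩ Z)) ∩ Z) = {1,2,3,4,5,7,8,13}
(Z ∪ ((Z − ((Y ∩ Z) ∩ Z)) ∩ Z)) ∩ X = {2,3,8,13}
X △ Y = {2,6,10}
Y △ (X △ Y) = {2,3,6,8,10,11,13}
2 lies in both, so they are not disjoint.

No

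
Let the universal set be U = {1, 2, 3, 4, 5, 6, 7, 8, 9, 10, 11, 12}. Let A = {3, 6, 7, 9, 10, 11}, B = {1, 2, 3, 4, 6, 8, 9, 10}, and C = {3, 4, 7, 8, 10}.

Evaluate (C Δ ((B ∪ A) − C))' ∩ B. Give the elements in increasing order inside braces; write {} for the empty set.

B ∪ A = {1, 2, 3, 4, 6, 7, 8, 9, 10, 11}
(B ∪ A) − C = {1, 2, 6, 9, 11}
C Δ ((B ∪ A) − C) = {1, 2, 3, 4, 6, 7, 8, 9, 10, 11}
(C Δ ((B ∪ A) − C))' = {5, 12}
(C Δ ((B ∪ A) − C))' ∩ B = {}

{}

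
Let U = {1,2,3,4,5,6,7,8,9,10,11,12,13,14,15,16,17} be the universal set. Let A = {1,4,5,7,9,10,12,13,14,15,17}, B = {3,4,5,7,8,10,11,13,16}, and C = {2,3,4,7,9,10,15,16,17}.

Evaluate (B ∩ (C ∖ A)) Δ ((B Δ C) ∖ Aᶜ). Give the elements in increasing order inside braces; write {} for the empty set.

{3,5,9,13,15,16,17}

C ∖ A = {2,3,16}
B ∩ (C ∖ A) = {3,16}
B Δ C = {2,5,8,9,11,13,15,17}
Aᶜ = {2,3,6,8,11,16}
(B Δ C) ∖ Aᶜ = {5,9,13,15,17}
(B ∩ (C ∖ A)) Δ ((B Δ C) ∖ Aᶜ) = {3,5,9,13,15,16,17}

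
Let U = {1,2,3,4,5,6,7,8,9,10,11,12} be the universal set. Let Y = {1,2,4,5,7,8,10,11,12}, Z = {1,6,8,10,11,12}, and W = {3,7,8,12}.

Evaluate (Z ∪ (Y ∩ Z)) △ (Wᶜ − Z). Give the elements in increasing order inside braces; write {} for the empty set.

Y ∩ Z = {1,8,10,11,12}
Z ∪ (Y ∩ Z) = {1,6,8,10,11,12}
Wᶜ = {1,2,4,5,6,9,10,11}
Wᶜ − Z = {2,4,5,9}
(Z ∪ (Y ∩ Z)) △ (Wᶜ − Z) = {1,2,4,5,6,8,9,10,11,12}

{1,2,4,5,6,8,9,10,11,12}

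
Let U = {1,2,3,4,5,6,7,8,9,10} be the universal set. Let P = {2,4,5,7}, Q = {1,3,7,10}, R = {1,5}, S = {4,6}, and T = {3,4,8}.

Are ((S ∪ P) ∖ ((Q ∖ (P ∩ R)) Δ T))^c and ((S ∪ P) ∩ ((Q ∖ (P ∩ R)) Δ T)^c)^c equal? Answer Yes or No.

Yes

S ∪ P = {2,4,5,6,7}
P ∩ R = {5}
Q ∖ (P ∩ R) = {1,3,7,10}
(Q ∖ (P ∩ R)) Δ T = {1,4,7,8,10}
(S ∪ P) ∖ ((Q ∖ (P ∩ R)) Δ T) = {2,5,6}
((S ∪ P) ∖ ((Q ∖ (P ∩ R)) Δ T))^c = {1,3,4,7,8,9,10}
((Q ∖ (P ∩ R)) Δ T)^c = {2,3,5,6,9}
(S ∪ P) ∩ ((Q ∖ (P ∩ R)) Δ T)^c = {2,5,6}
((S ∪ P) ∩ ((Q ∖ (P ∩ R)) Δ T)^c)^c = {1,3,4,7,8,9,10}
Both equal {1,3,4,7,8,9,10}, so ((S ∪ P) ∖ ((Q ∖ (P ∩ R)) Δ T))^c = ((S ∪ P) ∩ ((Q ∖ (P ∩ R)) Δ T)^c)^c.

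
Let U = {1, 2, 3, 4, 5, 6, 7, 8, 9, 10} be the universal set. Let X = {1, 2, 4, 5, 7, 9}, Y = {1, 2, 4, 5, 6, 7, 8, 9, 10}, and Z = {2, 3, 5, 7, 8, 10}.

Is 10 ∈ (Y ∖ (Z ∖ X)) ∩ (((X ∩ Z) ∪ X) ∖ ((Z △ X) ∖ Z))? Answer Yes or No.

10 ∈ Z and 10 ∉ X, so 10 ∈ Z ∖ X
10 ∈ Y and 10 ∈ (Z ∖ X), so 10 ∉ Y ∖ (Z ∖ X)
10 ∉ X and 10 ∈ Z, so 10 ∉ X ∩ Z
10 ∉ (X ∩ Z) and 10 ∉ X, so 10 ∉ (X ∩ Z) ∪ X
10 ∈ Z and 10 ∉ X, so 10 ∈ Z △ X
10 ∈ (Z △ X) and 10 ∈ Z, so 10 ∉ (Z △ X) ∖ Z
10 ∉ ((X ∩ Z) ∪ X) and 10 ∉ ((Z △ X) ∖ Z), so 10 ∉ ((X ∩ Z) ∪ X) ∖ ((Z △ X) ∖ Z)
10 ∉ (Y ∖ (Z ∖ X)) and 10 ∉ (((X ∩ Z) ∪ X) ∖ ((Z △ X) ∖ Z)), so 10 ∉ (Y ∖ (Z ∖ X)) ∩ (((X ∩ Z) ∪ X) ∖ ((Z △ X) ∖ Z))

No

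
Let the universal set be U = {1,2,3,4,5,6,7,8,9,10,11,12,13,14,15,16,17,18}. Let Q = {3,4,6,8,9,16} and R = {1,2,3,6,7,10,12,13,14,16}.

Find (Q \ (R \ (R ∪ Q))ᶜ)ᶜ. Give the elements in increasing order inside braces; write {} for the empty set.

{1,2,3,4,5,6,7,8,9,10,11,12,13,14,15,16,17,18}

R ∪ Q = {1,2,3,4,6,7,8,9,10,12,13,14,16}
R \ (R ∪ Q) = {}
(R \ (R ∪ Q))ᶜ = {1,2,3,4,5,6,7,8,9,10,11,12,13,14,15,16,17,18}
Q \ (R \ (R ∪ Q))ᶜ = {}
(Q \ (R \ (R ∪ Q))ᶜ)ᶜ = {1,2,3,4,5,6,7,8,9,10,11,12,13,14,15,16,17,18}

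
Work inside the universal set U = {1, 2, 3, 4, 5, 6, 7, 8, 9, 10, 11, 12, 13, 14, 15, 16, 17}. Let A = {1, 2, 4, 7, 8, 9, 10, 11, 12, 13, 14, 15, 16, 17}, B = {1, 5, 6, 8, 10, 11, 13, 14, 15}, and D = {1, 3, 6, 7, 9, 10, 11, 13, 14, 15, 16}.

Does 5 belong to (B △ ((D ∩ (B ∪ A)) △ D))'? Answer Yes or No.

No

5 ∈ B and 5 ∉ A, so 5 ∈ B ∪ A
5 ∉ D and 5 ∈ (B ∪ A), so 5 ∉ D ∩ (B ∪ A)
5 ∉ (D ∩ (B ∪ A)) and 5 ∉ D, so 5 ∉ (D ∩ (B ∪ A)) △ D
5 ∈ B and 5 ∉ ((D ∩ (B ∪ A)) △ D), so 5 ∈ B △ ((D ∩ (B ∪ A)) △ D)
5 ∉ (B △ ((D ∩ (B ∪ A)) △ D))' since 5 ∈ (B △ ((D ∩ (B ∪ A)) △ D))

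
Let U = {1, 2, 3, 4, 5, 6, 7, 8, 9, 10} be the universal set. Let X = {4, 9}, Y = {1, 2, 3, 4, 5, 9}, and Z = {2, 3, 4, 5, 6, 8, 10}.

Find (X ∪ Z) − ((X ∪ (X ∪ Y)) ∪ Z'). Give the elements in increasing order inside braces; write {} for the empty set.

{6, 8, 10}

X ∪ Z = {2, 3, 4, 5, 6, 8, 9, 10}
X ∪ Y = {1, 2, 3, 4, 5, 9}
X ∪ (X ∪ Y) = {1, 2, 3, 4, 5, 9}
Z' = {1, 7, 9}
(X ∪ (X ∪ Y)) ∪ Z' = {1, 2, 3, 4, 5, 7, 9}
(X ∪ Z) − ((X ∪ (X ∪ Y)) ∪ Z') = {6, 8, 10}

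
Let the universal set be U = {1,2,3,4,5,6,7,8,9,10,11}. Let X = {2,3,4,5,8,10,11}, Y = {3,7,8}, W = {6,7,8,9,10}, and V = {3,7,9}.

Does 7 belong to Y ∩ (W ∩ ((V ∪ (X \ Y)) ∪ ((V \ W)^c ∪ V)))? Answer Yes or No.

7 ∉ X and 7 ∈ Y, so 7 ∉ X \ Y
7 ∈ V and 7 ∉ (X \ Y), so 7 ∈ V ∪ (X \ Y)
7 ∈ V and 7 ∈ W, so 7 ∉ V \ W
7 ∈ (V \ W)^c since 7 ∉ (V \ W)
7 ∈ (V \ W)^c and 7 ∈ V, so 7 ∈ (V \ W)^c ∪ V
7 ∈ (V ∪ (X \ Y)) and 7 ∈ ((V \ W)^c ∪ V), so 7 ∈ (V ∪ (X \ Y)) ∪ ((V \ W)^c ∪ V)
7 ∈ W and 7 ∈ ((V ∪ (X \ Y)) ∪ ((V \ W)^c ∪ V)), so 7 ∈ W ∩ ((V ∪ (X \ Y)) ∪ ((V \ W)^c ∪ V))
7 ∈ Y and 7 ∈ (W ∩ ((V ∪ (X \ Y)) ∪ ((V \ W)^c ∪ V))), so 7 ∈ Y ∩ (W ∩ ((V ∪ (X \ Y)) ∪ ((V \ W)^c ∪ V)))

Yes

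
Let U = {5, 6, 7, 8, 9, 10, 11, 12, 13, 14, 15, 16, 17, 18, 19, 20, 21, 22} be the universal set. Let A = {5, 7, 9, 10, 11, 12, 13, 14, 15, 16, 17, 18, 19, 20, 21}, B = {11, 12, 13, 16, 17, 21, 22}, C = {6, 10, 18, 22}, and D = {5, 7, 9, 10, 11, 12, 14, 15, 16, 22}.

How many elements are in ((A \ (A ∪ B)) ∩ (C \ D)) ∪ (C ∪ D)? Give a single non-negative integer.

12

A ∪ B = {5, 7, 9, 10, 11, 12, 13, 14, 15, 16, 17, 18, 19, 20, 21, 22}
A \ (A ∪ B) = {}
C \ D = {6, 18}
(A \ (A ∪ B)) ∩ (C \ D) = {}
C ∪ D = {5, 6, 7, 9, 10, 11, 12, 14, 15, 16, 18, 22}
((A \ (A ∪ B)) ∩ (C \ D)) ∪ (C ∪ D) = {5, 6, 7, 9, 10, 11, 12, 14, 15, 16, 18, 22}
|((A \ (A ∪ B)) ∩ (C \ D)) ∪ (C ∪ D)| = 12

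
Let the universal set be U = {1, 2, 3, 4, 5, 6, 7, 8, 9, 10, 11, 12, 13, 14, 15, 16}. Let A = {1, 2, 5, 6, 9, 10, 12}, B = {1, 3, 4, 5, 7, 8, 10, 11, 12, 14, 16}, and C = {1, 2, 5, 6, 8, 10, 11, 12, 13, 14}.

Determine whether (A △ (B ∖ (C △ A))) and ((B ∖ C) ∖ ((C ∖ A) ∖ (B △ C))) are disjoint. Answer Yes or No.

No

C △ A = {8, 9, 11, 13, 14}
B ∖ (C △ A) = {1, 3, 4, 5, 7, 10, 12, 16}
A △ (B ∖ (C △ A)) = {2, 3, 4, 6, 7, 9, 16}
B ∖ C = {3, 4, 7, 16}
C ∖ A = {8, 11, 13, 14}
B △ C = {2, 3, 4, 6, 7, 13, 16}
(C ∖ A) ∖ (B △ C) = {8, 11, 14}
(B ∖ C) ∖ ((C ∖ A) ∖ (B △ C)) = {3, 4, 7, 16}
3 lies in both, so they are not disjoint.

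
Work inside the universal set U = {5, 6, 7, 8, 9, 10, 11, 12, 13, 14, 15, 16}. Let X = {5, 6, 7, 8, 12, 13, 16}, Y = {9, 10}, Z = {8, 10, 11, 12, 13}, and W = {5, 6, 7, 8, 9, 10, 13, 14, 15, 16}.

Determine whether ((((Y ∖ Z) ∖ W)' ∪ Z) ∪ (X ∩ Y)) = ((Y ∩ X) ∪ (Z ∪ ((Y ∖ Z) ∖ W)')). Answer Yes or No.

Y ∖ Z = {9}
(Y ∖ Z) ∖ W = {}
((Y ∖ Z) ∖ W)' = {5, 6, 7, 8, 9, 10, 11, 12, 13, 14, 15, 16}
((Y ∖ Z) ∖ W)' ∪ Z = {5, 6, 7, 8, 9, 10, 11, 12, 13, 14, 15, 16}
X ∩ Y = {}
(((Y ∖ Z) ∖ W)' ∪ Z) ∪ (X ∩ Y) = {5, 6, 7, 8, 9, 10, 11, 12, 13, 14, 15, 16}
Y ∩ X = {}
Z ∪ ((Y ∖ Z) ∖ W)' = {5, 6, 7, 8, 9, 10, 11, 12, 13, 14, 15, 16}
(Y ∩ X) ∪ (Z ∪ ((Y ∖ Z) ∖ W)') = {5, 6, 7, 8, 9, 10, 11, 12, 13, 14, 15, 16}
Both equal {5, 6, 7, 8, 9, 10, 11, 12, 13, 14, 15, 16}, so (((Y ∖ Z) ∖ W)' ∪ Z) ∪ (X ∩ Y) = (Y ∩ X) ∪ (Z ∪ ((Y ∖ Z) ∖ W)').

Yes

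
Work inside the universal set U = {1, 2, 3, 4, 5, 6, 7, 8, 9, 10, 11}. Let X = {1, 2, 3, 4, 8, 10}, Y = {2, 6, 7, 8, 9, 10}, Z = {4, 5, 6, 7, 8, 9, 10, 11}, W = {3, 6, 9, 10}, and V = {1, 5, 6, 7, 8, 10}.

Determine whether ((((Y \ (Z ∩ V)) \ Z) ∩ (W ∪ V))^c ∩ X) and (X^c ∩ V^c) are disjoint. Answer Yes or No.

Yes

Z ∩ V = {5, 6, 7, 8, 10}
Y \ (Z ∩ V) = {2, 9}
(Y \ (Z ∩ V)) \ Z = {2}
W ∪ V = {1, 3, 5, 6, 7, 8, 9, 10}
((Y \ (Z ∩ V)) \ Z) ∩ (W ∪ V) = {}
(((Y \ (Z ∩ V)) \ Z) ∩ (W ∪ V))^c = {1, 2, 3, 4, 5, 6, 7, 8, 9, 10, 11}
(((Y \ (Z ∩ V)) \ Z) ∩ (W ∪ V))^c ∩ X = {1, 2, 3, 4, 8, 10}
X^c = {5, 6, 7, 9, 11}
V^c = {2, 3, 4, 9, 11}
X^c ∩ V^c = {9, 11}
{1, 2, 3, 4, 8, 10} and {9, 11} share no elements.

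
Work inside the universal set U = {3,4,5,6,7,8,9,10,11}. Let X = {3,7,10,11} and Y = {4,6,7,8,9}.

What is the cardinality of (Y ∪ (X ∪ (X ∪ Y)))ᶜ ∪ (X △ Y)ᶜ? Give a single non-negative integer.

X ∪ Y = {3,4,6,7,8,9,10,11}
X ∪ (X ∪ Y) = {3,4,6,7,8,9,10,11}
Y ∪ (X ∪ (X ∪ Y)) = {3,4,6,7,8,9,10,11}
(Y ∪ (X ∪ (X ∪ Y)))ᶜ = {5}
X △ Y = {3,4,6,8,9,10,11}
(X △ Y)ᶜ = {5,7}
(Y ∪ (X ∪ (X ∪ Y)))ᶜ ∪ (X △ Y)ᶜ = {5,7}
|(Y ∪ (X ∪ (X ∪ Y)))ᶜ ∪ (X △ Y)ᶜ| = 2

2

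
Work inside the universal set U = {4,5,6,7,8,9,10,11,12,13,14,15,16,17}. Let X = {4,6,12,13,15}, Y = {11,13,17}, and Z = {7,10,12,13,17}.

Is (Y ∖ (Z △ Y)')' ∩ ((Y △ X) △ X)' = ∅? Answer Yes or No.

Z △ Y = {7,10,11,12}
(Z △ Y)' = {4,5,6,8,9,13,14,15,16,17}
Y ∖ (Z △ Y)' = {11}
(Y ∖ (Z △ Y)')' = {4,5,6,7,8,9,10,12,13,14,15,16,17}
Y △ X = {4,6,11,12,15,17}
(Y △ X) △ X = {11,13,17}
((Y △ X) △ X)' = {4,5,6,7,8,9,10,12,14,15,16}
4 lies in both, so they are not disjoint.

No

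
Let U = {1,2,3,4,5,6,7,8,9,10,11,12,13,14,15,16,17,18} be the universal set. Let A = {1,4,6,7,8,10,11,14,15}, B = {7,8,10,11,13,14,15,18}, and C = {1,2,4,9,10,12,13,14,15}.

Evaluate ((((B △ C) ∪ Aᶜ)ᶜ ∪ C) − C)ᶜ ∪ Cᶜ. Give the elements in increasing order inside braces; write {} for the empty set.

B △ C = {1,2,4,7,8,9,11,12,18}
Aᶜ = {2,3,5,9,12,13,16,17,18}
(B △ C) ∪ Aᶜ = {1,2,3,4,5,7,8,9,11,12,13,16,17,18}
((B △ C) ∪ Aᶜ)ᶜ = {6,10,14,15}
((B △ C) ∪ Aᶜ)ᶜ ∪ C = {1,2,4,6,9,10,12,13,14,15}
(((B △ C) ∪ Aᶜ)ᶜ ∪ C) − C = {6}
((((B △ C) ∪ Aᶜ)ᶜ ∪ C) − C)ᶜ = {1,2,3,4,5,7,8,9,10,11,12,13,14,15,16,17,18}
Cᶜ = {3,5,6,7,8,11,16,17,18}
((((B △ C) ∪ Aᶜ)ᶜ ∪ C) − C)ᶜ ∪ Cᶜ = {1,2,3,4,5,6,7,8,9,10,11,12,13,14,15,16,17,18}

{1,2,3,4,5,6,7,8,9,10,11,12,13,14,15,16,17,18}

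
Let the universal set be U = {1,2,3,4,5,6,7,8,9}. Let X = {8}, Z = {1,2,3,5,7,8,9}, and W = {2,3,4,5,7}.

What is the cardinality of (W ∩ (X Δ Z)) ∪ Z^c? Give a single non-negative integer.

6

X Δ Z = {1,2,3,5,7,9}
W ∩ (X Δ Z) = {2,3,5,7}
Z^c = {4,6}
(W ∩ (X Δ Z)) ∪ Z^c = {2,3,4,5,6,7}
|(W ∩ (X Δ Z)) ∪ Z^c| = 6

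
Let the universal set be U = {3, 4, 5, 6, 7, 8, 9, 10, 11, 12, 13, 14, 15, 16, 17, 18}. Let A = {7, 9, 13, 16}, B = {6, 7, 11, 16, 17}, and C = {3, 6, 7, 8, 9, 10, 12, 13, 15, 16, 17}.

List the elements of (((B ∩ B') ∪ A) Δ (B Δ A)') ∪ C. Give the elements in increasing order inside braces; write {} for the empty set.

B' = {3, 4, 5, 8, 9, 10, 12, 13, 14, 15, 18}
B ∩ B' = {}
(B ∩ B') ∪ A = {7, 9, 13, 16}
B Δ A = {6, 9, 11, 13, 17}
(B Δ A)' = {3, 4, 5, 7, 8, 10, 12, 14, 15, 16, 18}
((B ∩ B') ∪ A) Δ (B Δ A)' = {3, 4, 5, 8, 9, 10, 12, 13, 14, 15, 18}
(((B ∩ B') ∪ A) Δ (B Δ A)') ∪ C = {3, 4, 5, 6, 7, 8, 9, 10, 12, 13, 14, 15, 16, 17, 18}

{3, 4, 5, 6, 7, 8, 9, 10, 12, 13, 14, 15, 16, 17, 18}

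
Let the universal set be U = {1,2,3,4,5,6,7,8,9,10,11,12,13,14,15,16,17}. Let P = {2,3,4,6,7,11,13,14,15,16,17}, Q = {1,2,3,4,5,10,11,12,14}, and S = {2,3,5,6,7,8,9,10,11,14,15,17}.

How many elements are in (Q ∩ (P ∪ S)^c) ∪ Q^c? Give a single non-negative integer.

10

P ∪ S = {2,3,4,5,6,7,8,9,10,11,13,14,15,16,17}
(P ∪ S)^c = {1,12}
Q ∩ (P ∪ S)^c = {1,12}
Q^c = {6,7,8,9,13,15,16,17}
(Q ∩ (P ∪ S)^c) ∪ Q^c = {1,6,7,8,9,12,13,15,16,17}
|(Q ∩ (P ∪ S)^c) ∪ Q^c| = 10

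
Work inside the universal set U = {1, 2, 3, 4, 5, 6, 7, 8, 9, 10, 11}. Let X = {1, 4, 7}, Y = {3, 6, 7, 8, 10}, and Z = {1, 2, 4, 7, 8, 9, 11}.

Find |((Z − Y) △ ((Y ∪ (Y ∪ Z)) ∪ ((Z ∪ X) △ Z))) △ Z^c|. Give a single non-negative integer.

Z − Y = {1, 2, 4, 9, 11}
Y ∪ Z = {1, 2, 3, 4, 6, 7, 8, 9, 10, 11}
Y ∪ (Y ∪ Z) = {1, 2, 3, 4, 6, 7, 8, 9, 10, 11}
Z ∪ X = {1, 2, 4, 7, 8, 9, 11}
(Z ∪ X) △ Z = {}
(Y ∪ (Y ∪ Z)) ∪ ((Z ∪ X) △ Z) = {1, 2, 3, 4, 6, 7, 8, 9, 10, 11}
(Z − Y) △ ((Y ∪ (Y ∪ Z)) ∪ ((Z ∪ X) △ Z)) = {3, 6, 7, 8, 10}
Z^c = {3, 5, 6, 10}
((Z − Y) △ ((Y ∪ (Y ∪ Z)) ∪ ((Z ∪ X) △ Z))) △ Z^c = {5, 7, 8}
|((Z − Y) △ ((Y ∪ (Y ∪ Z)) ∪ ((Z ∪ X) △ Z))) △ Z^c| = 3

3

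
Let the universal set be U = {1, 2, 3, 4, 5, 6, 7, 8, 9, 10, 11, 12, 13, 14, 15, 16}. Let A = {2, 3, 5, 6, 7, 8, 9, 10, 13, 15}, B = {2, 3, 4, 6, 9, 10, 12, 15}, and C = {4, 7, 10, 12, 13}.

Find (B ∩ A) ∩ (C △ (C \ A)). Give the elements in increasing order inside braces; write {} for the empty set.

B ∩ A = {2, 3, 6, 9, 10, 15}
C \ A = {4, 12}
C △ (C \ A) = {7, 10, 13}
(B ∩ A) ∩ (C △ (C \ A)) = {10}

{10}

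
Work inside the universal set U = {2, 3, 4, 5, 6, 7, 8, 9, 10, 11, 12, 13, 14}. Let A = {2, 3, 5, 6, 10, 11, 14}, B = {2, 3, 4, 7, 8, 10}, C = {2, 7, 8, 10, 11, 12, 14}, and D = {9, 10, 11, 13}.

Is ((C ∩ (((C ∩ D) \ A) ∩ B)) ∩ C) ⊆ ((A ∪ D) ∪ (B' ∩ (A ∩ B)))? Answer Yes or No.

C ∩ D = {10, 11}
(C ∩ D) \ A = {}
((C ∩ D) \ A) ∩ B = {}
C ∩ (((C ∩ D) \ A) ∩ B) = {}
(C ∩ (((C ∩ D) \ A) ∩ B)) ∩ C = {}
A ∪ D = {2, 3, 5, 6, 9, 10, 11, 13, 14}
B' = {5, 6, 9, 11, 12, 13, 14}
A ∩ B = {2, 3, 10}
B' ∩ (A ∩ B) = {}
(A ∪ D) ∪ (B' ∩ (A ∩ B)) = {2, 3, 5, 6, 9, 10, 11, 13, 14}
Every element of {} is in {2, 3, 5, 6, 9, 10, 11, 13, 14}, so (C ∩ (((C ∩ D) \ A) ∩ B)) ∩ C ⊆ (A ∪ D) ∪ (B' ∩ (A ∩ B)).

Yes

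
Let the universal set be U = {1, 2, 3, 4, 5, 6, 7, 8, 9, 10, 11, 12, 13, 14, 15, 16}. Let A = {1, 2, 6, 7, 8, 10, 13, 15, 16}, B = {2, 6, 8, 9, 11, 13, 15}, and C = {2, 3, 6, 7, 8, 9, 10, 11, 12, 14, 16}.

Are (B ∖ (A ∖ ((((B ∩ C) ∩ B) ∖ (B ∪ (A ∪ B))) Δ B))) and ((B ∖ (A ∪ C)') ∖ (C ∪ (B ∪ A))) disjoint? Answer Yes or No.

Yes

B ∩ C = {2, 6, 8, 9, 11}
(B ∩ C) ∩ B = {2, 6, 8, 9, 11}
A ∪ B = {1, 2, 6, 7, 8, 9, 10, 11, 13, 15, 16}
B ∪ (A ∪ B) = {1, 2, 6, 7, 8, 9, 10, 11, 13, 15, 16}
((B ∩ C) ∩ B) ∖ (B ∪ (A ∪ B)) = {}
(((B ∩ C) ∩ B) ∖ (B ∪ (A ∪ B))) Δ B = {2, 6, 8, 9, 11, 13, 15}
A ∖ ((((B ∩ C) ∩ B) ∖ (B ∪ (A ∪ B))) Δ B) = {1, 7, 10, 16}
B ∖ (A ∖ ((((B ∩ C) ∩ B) ∖ (B ∪ (A ∪ B))) Δ B)) = {2, 6, 8, 9, 11, 13, 15}
A ∪ C = {1, 2, 3, 6, 7, 8, 9, 10, 11, 12, 13, 14, 15, 16}
(A ∪ C)' = {4, 5}
B ∖ (A ∪ C)' = {2, 6, 8, 9, 11, 13, 15}
B ∪ A = {1, 2, 6, 7, 8, 9, 10, 11, 13, 15, 16}
C ∪ (B ∪ A) = {1, 2, 3, 6, 7, 8, 9, 10, 11, 12, 13, 14, 15, 16}
(B ∖ (A ∪ C)') ∖ (C ∪ (B ∪ A)) = {}
{2, 6, 8, 9, 11, 13, 15} and {} share no elements.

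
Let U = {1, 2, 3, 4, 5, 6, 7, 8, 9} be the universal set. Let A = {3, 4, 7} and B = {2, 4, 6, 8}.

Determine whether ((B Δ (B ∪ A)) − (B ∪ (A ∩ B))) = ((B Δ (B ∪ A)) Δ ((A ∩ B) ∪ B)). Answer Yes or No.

B ∪ A = {2, 3, 4, 6, 7, 8}
B Δ (B ∪ A) = {3, 7}
A ∩ B = {4}
B ∪ (A ∩ B) = {2, 4, 6, 8}
(B Δ (B ∪ A)) − (B ∪ (A ∩ B)) = {3, 7}
(A ∩ B) ∪ B = {2, 4, 6, 8}
(B Δ (B ∪ A)) Δ ((A ∩ B) ∪ B) = {2, 3, 4, 6, 7, 8}
2 ∈ (B Δ (B ∪ A)) Δ ((A ∩ B) ∪ B) but 2 ∉ (B Δ (B ∪ A)) − (B ∪ (A ∩ B)), so they differ.

No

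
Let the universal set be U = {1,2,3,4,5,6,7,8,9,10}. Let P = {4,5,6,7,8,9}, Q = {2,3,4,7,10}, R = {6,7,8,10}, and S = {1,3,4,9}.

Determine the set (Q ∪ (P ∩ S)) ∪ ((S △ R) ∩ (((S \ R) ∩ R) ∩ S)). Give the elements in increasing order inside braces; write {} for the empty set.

{2,3,4,7,9,10}

P ∩ S = {4,9}
Q ∪ (P ∩ S) = {2,3,4,7,9,10}
S △ R = {1,3,4,6,7,8,9,10}
S \ R = {1,3,4,9}
(S \ R) ∩ R = {}
((S \ R) ∩ R) ∩ S = {}
(S △ R) ∩ (((S \ R) ∩ R) ∩ S) = {}
(Q ∪ (P ∩ S)) ∪ ((S △ R) ∩ (((S \ R) ∩ R) ∩ S)) = {2,3,4,7,9,10}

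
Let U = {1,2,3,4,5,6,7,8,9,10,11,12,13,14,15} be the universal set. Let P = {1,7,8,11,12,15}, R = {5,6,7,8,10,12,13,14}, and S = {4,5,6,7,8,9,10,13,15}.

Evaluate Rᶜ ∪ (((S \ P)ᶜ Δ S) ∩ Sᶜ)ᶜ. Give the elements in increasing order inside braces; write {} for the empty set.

Rᶜ = {1,2,3,4,9,11,15}
S \ P = {4,5,6,9,10,13}
(S \ P)ᶜ = {1,2,3,7,8,11,12,14,15}
(S \ P)ᶜ Δ S = {1,2,3,4,5,6,9,10,11,12,13,14}
Sᶜ = {1,2,3,11,12,14}
((S \ P)ᶜ Δ S) ∩ Sᶜ = {1,2,3,11,12,14}
(((S \ P)ᶜ Δ S) ∩ Sᶜ)ᶜ = {4,5,6,7,8,9,10,13,15}
Rᶜ ∪ (((S \ P)ᶜ Δ S) ∩ Sᶜ)ᶜ = {1,2,3,4,5,6,7,8,9,10,11,13,15}

{1,2,3,4,5,6,7,8,9,10,11,13,15}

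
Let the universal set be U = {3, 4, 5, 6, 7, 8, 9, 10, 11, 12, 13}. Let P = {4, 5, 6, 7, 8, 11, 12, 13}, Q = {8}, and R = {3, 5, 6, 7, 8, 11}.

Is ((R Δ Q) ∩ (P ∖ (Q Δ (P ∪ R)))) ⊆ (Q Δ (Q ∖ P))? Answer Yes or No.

R Δ Q = {3, 5, 6, 7, 11}
P ∪ R = {3, 4, 5, 6, 7, 8, 11, 12, 13}
Q Δ (P ∪ R) = {3, 4, 5, 6, 7, 11, 12, 13}
P ∖ (Q Δ (P ∪ R)) = {8}
(R Δ Q) ∩ (P ∖ (Q Δ (P ∪ R))) = {}
Q ∖ P = {}
Q Δ (Q ∖ P) = {8}
Every element of {} is in {8}, so (R Δ Q) ∩ (P ∖ (Q Δ (P ∪ R))) ⊆ Q Δ (Q ∖ P).

Yes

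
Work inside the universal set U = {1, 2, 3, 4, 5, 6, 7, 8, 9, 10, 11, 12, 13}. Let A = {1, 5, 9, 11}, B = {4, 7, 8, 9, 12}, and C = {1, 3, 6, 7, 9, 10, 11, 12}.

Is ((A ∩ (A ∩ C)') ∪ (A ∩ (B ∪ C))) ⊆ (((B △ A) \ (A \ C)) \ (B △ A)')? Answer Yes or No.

No

A ∩ C = {1, 9, 11}
(A ∩ C)' = {2, 3, 4, 5, 6, 7, 8, 10, 12, 13}
A ∩ (A ∩ C)' = {5}
B ∪ C = {1, 3, 4, 6, 7, 8, 9, 10, 11, 12}
A ∩ (B ∪ C) = {1, 9, 11}
(A ∩ (A ∩ C)') ∪ (A ∩ (B ∪ C)) = {1, 5, 9, 11}
B △ A = {1, 4, 5, 7, 8, 11, 12}
A \ C = {5}
(B △ A) \ (A \ C) = {1, 4, 7, 8, 11, 12}
(B △ A)' = {2, 3, 6, 9, 10, 13}
((B △ A) \ (A \ C)) \ (B △ A)' = {1, 4, 7, 8, 11, 12}
5 ∈ (A ∩ (A ∩ C)') ∪ (A ∩ (B ∪ C)) but 5 ∉ ((B △ A) \ (A \ C)) \ (B △ A)', so the inclusion fails.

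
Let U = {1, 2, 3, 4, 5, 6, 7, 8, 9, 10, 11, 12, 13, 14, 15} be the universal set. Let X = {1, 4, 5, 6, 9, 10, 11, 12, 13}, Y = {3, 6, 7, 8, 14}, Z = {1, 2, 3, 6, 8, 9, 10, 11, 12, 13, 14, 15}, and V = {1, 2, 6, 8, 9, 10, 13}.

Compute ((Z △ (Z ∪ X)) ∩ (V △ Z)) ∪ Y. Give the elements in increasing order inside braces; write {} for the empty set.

{3, 6, 7, 8, 14}

Z ∪ X = {1, 2, 3, 4, 5, 6, 8, 9, 10, 11, 12, 13, 14, 15}
Z △ (Z ∪ X) = {4, 5}
V △ Z = {3, 11, 12, 14, 15}
(Z △ (Z ∪ X)) ∩ (V △ Z) = {}
((Z △ (Z ∪ X)) ∩ (V △ Z)) ∪ Y = {3, 6, 7, 8, 14}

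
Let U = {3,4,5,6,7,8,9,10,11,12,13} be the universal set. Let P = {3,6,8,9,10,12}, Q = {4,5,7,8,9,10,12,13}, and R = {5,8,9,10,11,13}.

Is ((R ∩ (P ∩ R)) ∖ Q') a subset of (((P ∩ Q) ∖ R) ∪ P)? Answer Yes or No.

P ∩ R = {8,9,10}
R ∩ (P ∩ R) = {8,9,10}
Q' = {3,6,11}
(R ∩ (P ∩ R)) ∖ Q' = {8,9,10}
P ∩ Q = {8,9,10,12}
(P ∩ Q) ∖ R = {12}
((P ∩ Q) ∖ R) ∪ P = {3,6,8,9,10,12}
Every element of {8,9,10} is in {3,6,8,9,10,12}, so (R ∩ (P ∩ R)) ∖ Q' ⊆ ((P ∩ Q) ∖ R) ∪ P.

Yes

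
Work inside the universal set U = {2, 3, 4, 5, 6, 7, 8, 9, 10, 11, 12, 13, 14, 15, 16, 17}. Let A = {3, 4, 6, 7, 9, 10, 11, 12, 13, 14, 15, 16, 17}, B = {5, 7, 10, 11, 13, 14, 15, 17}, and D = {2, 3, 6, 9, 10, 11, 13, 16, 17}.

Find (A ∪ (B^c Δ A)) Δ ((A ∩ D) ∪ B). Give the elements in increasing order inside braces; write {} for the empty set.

{2, 4, 5, 8, 12}

B^c = {2, 3, 4, 6, 8, 9, 12, 16}
B^c Δ A = {2, 7, 8, 10, 11, 13, 14, 15, 17}
A ∪ (B^c Δ A) = {2, 3, 4, 6, 7, 8, 9, 10, 11, 12, 13, 14, 15, 16, 17}
A ∩ D = {3, 6, 9, 10, 11, 13, 16, 17}
(A ∩ D) ∪ B = {3, 5, 6, 7, 9, 10, 11, 13, 14, 15, 16, 17}
(A ∪ (B^c Δ A)) Δ ((A ∩ D) ∪ B) = {2, 4, 5, 8, 12}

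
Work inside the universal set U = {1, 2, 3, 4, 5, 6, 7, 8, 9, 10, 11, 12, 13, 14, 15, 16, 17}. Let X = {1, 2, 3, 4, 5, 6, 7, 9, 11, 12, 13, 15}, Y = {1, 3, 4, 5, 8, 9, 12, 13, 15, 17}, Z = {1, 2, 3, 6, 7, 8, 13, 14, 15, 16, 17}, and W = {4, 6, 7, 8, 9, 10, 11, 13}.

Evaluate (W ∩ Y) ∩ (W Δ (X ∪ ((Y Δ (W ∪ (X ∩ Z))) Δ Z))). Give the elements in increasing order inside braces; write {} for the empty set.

{}

W ∩ Y = {4, 8, 9, 13}
X ∩ Z = {1, 2, 3, 6, 7, 13, 15}
W ∪ (X ∩ Z) = {1, 2, 3, 4, 6, 7, 8, 9, 10, 11, 13, 15}
Y Δ (W ∪ (X ∩ Z)) = {2, 5, 6, 7, 10, 11, 12, 17}
(Y Δ (W ∪ (X ∩ Z))) Δ Z = {1, 3, 5, 8, 10, 11, 12, 13, 14, 15, 16}
X ∪ ((Y Δ (W ∪ (X ∩ Z))) Δ Z) = {1, 2, 3, 4, 5, 6, 7, 8, 9, 10, 11, 12, 13, 14, 15, 16}
W Δ (X ∪ ((Y Δ (W ∪ (X ∩ Z))) Δ Z)) = {1, 2, 3, 5, 12, 14, 15, 16}
(W ∩ Y) ∩ (W Δ (X ∪ ((Y Δ (W ∪ (X ∩ Z))) Δ Z))) = {}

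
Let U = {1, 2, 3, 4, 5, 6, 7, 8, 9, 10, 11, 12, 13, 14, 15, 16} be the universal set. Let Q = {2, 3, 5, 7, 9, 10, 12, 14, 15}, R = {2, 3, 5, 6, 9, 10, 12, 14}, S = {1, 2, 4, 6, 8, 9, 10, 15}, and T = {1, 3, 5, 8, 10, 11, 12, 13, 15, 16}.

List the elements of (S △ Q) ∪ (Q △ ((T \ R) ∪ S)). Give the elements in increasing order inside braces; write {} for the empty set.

{1, 3, 4, 5, 6, 7, 8, 11, 12, 13, 14, 16}

S △ Q = {1, 3, 4, 5, 6, 7, 8, 12, 14}
T \ R = {1, 8, 11, 13, 15, 16}
(T \ R) ∪ S = {1, 2, 4, 6, 8, 9, 10, 11, 13, 15, 16}
Q △ ((T \ R) ∪ S) = {1, 3, 4, 5, 6, 7, 8, 11, 12, 13, 14, 16}
(S △ Q) ∪ (Q △ ((T \ R) ∪ S)) = {1, 3, 4, 5, 6, 7, 8, 11, 12, 13, 14, 16}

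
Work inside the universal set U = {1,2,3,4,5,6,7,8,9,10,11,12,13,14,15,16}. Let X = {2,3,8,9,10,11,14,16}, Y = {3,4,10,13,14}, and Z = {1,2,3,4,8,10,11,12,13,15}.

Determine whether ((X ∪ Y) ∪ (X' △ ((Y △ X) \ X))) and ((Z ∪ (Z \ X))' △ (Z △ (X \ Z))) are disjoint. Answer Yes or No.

No

X ∪ Y = {2,3,4,8,9,10,11,13,14,16}
X' = {1,4,5,6,7,12,13,15}
Y △ X = {2,4,8,9,11,13,16}
(Y △ X) \ X = {4,13}
X' △ ((Y △ X) \ X) = {1,5,6,7,12,15}
(X ∪ Y) ∪ (X' △ ((Y △ X) \ X)) = {1,2,3,4,5,6,7,8,9,10,11,12,13,14,15,16}
Z \ X = {1,4,12,13,15}
Z ∪ (Z \ X) = {1,2,3,4,8,10,11,12,13,15}
(Z ∪ (Z \ X))' = {5,6,7,9,14,16}
X \ Z = {9,14,16}
Z △ (X \ Z) = {1,2,3,4,8,9,10,11,12,13,14,15,16}
(Z ∪ (Z \ X))' △ (Z △ (X \ Z)) = {1,2,3,4,5,6,7,8,10,11,12,13,15}
1 lies in both, so they are not disjoint.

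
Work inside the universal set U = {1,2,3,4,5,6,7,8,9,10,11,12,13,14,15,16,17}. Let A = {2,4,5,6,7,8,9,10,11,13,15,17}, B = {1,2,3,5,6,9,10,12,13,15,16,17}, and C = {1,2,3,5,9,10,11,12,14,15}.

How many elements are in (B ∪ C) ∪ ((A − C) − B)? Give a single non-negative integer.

B ∪ C = {1,2,3,5,6,9,10,11,12,13,14,15,16,17}
A − C = {4,6,7,8,13,17}
(A − C) − B = {4,7,8}
(B ∪ C) ∪ ((A − C) − B) = {1,2,3,4,5,6,7,8,9,10,11,12,13,14,15,16,17}
|(B ∪ C) ∪ ((A − C) − B)| = 17

17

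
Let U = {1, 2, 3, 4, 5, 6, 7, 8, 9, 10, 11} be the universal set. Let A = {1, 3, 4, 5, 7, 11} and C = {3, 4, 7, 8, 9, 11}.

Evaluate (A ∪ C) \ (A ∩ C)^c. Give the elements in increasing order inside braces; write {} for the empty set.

{3, 4, 7, 11}

A ∪ C = {1, 3, 4, 5, 7, 8, 9, 11}
A ∩ C = {3, 4, 7, 11}
(A ∩ C)^c = {1, 2, 5, 6, 8, 9, 10}
(A ∪ C) \ (A ∩ C)^c = {3, 4, 7, 11}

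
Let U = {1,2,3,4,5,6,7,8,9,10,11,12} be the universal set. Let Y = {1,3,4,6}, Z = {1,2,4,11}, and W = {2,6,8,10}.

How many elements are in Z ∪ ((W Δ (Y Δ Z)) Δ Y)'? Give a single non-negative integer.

Y Δ Z = {2,3,6,11}
W Δ (Y Δ Z) = {3,8,10,11}
(W Δ (Y Δ Z)) Δ Y = {1,4,6,8,10,11}
((W Δ (Y Δ Z)) Δ Y)' = {2,3,5,7,9,12}
Z ∪ ((W Δ (Y Δ Z)) Δ Y)' = {1,2,3,4,5,7,9,11,12}
|Z ∪ ((W Δ (Y Δ Z)) Δ Y)'| = 9

9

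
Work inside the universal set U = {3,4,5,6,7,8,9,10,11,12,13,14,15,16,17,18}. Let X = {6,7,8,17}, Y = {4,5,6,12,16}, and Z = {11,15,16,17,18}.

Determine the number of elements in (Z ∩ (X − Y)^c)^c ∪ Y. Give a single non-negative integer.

X − Y = {7,8,17}
(X − Y)^c = {3,4,5,6,9,10,11,12,13,14,15,16,18}
Z ∩ (X − Y)^c = {11,15,16,18}
(Z ∩ (X − Y)^c)^c = {3,4,5,6,7,8,9,10,12,13,14,17}
(Z ∩ (X − Y)^c)^c ∪ Y = {3,4,5,6,7,8,9,10,12,13,14,16,17}
|(Z ∩ (X − Y)^c)^c ∪ Y| = 13

13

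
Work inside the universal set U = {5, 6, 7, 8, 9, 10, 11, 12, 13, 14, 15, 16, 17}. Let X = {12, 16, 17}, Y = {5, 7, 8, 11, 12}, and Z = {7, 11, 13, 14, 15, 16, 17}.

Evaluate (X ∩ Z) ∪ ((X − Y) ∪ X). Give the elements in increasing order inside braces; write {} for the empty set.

X ∩ Z = {16, 17}
X − Y = {16, 17}
(X − Y) ∪ X = {12, 16, 17}
(X ∩ Z) ∪ ((X − Y) ∪ X) = {12, 16, 17}

{12, 16, 17}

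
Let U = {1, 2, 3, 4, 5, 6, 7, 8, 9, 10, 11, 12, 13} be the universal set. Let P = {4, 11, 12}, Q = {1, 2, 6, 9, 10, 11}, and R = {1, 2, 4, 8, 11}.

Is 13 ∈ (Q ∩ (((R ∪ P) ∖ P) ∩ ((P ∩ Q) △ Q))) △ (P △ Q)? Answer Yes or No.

No

13 ∉ R and 13 ∉ P, so 13 ∉ R ∪ P
13 ∉ (R ∪ P) and 13 ∉ P, so 13 ∉ (R ∪ P) ∖ P
13 ∉ P and 13 ∉ Q, so 13 ∉ P ∩ Q
13 ∉ (P ∩ Q) and 13 ∉ Q, so 13 ∉ (P ∩ Q) △ Q
13 ∉ ((R ∪ P) ∖ P) and 13 ∉ ((P ∩ Q) △ Q), so 13 ∉ ((R ∪ P) ∖ P) ∩ ((P ∩ Q) △ Q)
13 ∉ Q and 13 ∉ (((R ∪ P) ∖ P) ∩ ((P ∩ Q) △ Q)), so 13 ∉ Q ∩ (((R ∪ P) ∖ P) ∩ ((P ∩ Q) △ Q))
13 ∉ P and 13 ∉ Q, so 13 ∉ P △ Q
13 ∉ (Q ∩ (((R ∪ P) ∖ P) ∩ ((P ∩ Q) △ Q))) and 13 ∉ (P △ Q), so 13 ∉ (Q ∩ (((R ∪ P) ∖ P) ∩ ((P ∩ Q) △ Q))) △ (P △ Q)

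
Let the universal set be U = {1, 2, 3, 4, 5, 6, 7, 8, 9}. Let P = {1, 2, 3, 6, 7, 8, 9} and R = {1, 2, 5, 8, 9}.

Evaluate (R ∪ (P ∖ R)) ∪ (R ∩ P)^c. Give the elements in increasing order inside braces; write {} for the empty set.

{1, 2, 3, 4, 5, 6, 7, 8, 9}

P ∖ R = {3, 6, 7}
R ∪ (P ∖ R) = {1, 2, 3, 5, 6, 7, 8, 9}
R ∩ P = {1, 2, 8, 9}
(R ∩ P)^c = {3, 4, 5, 6, 7}
(R ∪ (P ∖ R)) ∪ (R ∩ P)^c = {1, 2, 3, 4, 5, 6, 7, 8, 9}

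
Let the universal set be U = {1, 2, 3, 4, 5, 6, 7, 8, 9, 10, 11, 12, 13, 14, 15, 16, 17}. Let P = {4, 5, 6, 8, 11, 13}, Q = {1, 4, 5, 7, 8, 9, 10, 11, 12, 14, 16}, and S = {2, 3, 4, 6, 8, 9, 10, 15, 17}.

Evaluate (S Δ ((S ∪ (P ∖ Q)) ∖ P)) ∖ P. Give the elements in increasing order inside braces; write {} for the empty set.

P ∖ Q = {6, 13}
S ∪ (P ∖ Q) = {2, 3, 4, 6, 8, 9, 10, 13, 15, 17}
(S ∪ (P ∖ Q)) ∖ P = {2, 3, 9, 10, 15, 17}
S Δ ((S ∪ (P ∖ Q)) ∖ P) = {4, 6, 8}
(S Δ ((S ∪ (P ∖ Q)) ∖ P)) ∖ P = {}

{}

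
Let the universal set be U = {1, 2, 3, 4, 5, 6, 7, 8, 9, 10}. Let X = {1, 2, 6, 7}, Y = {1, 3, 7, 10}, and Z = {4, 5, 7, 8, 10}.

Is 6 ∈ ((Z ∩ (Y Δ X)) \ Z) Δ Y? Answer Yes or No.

6 ∉ Y and 6 ∈ X, so 6 ∈ Y Δ X
6 ∉ Z and 6 ∈ (Y Δ X), so 6 ∉ Z ∩ (Y Δ X)
6 ∉ (Z ∩ (Y Δ X)) and 6 ∉ Z, so 6 ∉ (Z ∩ (Y Δ X)) \ Z
6 ∉ ((Z ∩ (Y Δ X)) \ Z) and 6 ∉ Y, so 6 ∉ ((Z ∩ (Y Δ X)) \ Z) Δ Y

No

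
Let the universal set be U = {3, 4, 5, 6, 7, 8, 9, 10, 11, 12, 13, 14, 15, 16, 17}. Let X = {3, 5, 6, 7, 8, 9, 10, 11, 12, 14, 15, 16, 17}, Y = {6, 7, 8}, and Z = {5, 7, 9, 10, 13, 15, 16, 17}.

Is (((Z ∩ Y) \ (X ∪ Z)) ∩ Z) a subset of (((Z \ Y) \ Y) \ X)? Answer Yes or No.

Z ∩ Y = {7}
X ∪ Z = {3, 5, 6, 7, 8, 9, 10, 11, 12, 13, 14, 15, 16, 17}
(Z ∩ Y) \ (X ∪ Z) = {}
((Z ∩ Y) \ (X ∪ Z)) ∩ Z = {}
Z \ Y = {5, 9, 10, 13, 15, 16, 17}
(Z \ Y) \ Y = {5, 9, 10, 13, 15, 16, 17}
((Z \ Y) \ Y) \ X = {13}
Every element of {} is in {13}, so ((Z ∩ Y) \ (X ∪ Z)) ∩ Z ⊆ ((Z \ Y) \ Y) \ X.

Yes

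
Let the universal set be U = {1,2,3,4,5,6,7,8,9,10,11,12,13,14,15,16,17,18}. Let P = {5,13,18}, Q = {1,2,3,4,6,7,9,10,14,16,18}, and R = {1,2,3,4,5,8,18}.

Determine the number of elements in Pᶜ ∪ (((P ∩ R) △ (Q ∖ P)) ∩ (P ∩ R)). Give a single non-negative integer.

17

Pᶜ = {1,2,3,4,6,7,8,9,10,11,12,14,15,16,17}
P ∩ R = {5,18}
Q ∖ P = {1,2,3,4,6,7,9,10,14,16}
(P ∩ R) △ (Q ∖ P) = {1,2,3,4,5,6,7,9,10,14,16,18}
((P ∩ R) △ (Q ∖ P)) ∩ (P ∩ R) = {5,18}
Pᶜ ∪ (((P ∩ R) △ (Q ∖ P)) ∩ (P ∩ R)) = {1,2,3,4,5,6,7,8,9,10,11,12,14,15,16,17,18}
|Pᶜ ∪ (((P ∩ R) △ (Q ∖ P)) ∩ (P ∩ R))| = 17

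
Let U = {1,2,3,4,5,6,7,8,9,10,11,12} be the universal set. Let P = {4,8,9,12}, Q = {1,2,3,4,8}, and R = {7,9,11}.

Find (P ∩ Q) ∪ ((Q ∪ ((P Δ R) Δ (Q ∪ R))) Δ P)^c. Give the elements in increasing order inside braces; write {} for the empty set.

P ∩ Q = {4,8}
P Δ R = {4,7,8,11,12}
Q ∪ R = {1,2,3,4,7,8,9,11}
(P Δ R) Δ (Q ∪ R) = {1,2,3,9,12}
Q ∪ ((P Δ R) Δ (Q ∪ R)) = {1,2,3,4,8,9,12}
(Q ∪ ((P Δ R) Δ (Q ∪ R))) Δ P = {1,2,3}
((Q ∪ ((P Δ R) Δ (Q ∪ R))) Δ P)^c = {4,5,6,7,8,9,10,11,12}
(P ∩ Q) ∪ ((Q ∪ ((P Δ R) Δ (Q ∪ R))) Δ P)^c = {4,5,6,7,8,9,10,11,12}

{4,5,6,7,8,9,10,11,12}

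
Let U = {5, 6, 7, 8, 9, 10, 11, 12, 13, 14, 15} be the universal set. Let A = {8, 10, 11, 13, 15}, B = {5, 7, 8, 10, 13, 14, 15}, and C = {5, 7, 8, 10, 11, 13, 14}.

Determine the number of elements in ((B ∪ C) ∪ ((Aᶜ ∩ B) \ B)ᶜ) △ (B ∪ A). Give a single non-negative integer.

3

B ∪ C = {5, 7, 8, 10, 11, 13, 14, 15}
Aᶜ = {5, 6, 7, 9, 12, 14}
Aᶜ ∩ B = {5, 7, 14}
(Aᶜ ∩ B) \ B = {}
((Aᶜ ∩ B) \ B)ᶜ = {5, 6, 7, 8, 9, 10, 11, 12, 13, 14, 15}
(B ∪ C) ∪ ((Aᶜ ∩ B) \ B)ᶜ = {5, 6, 7, 8, 9, 10, 11, 12, 13, 14, 15}
B ∪ A = {5, 7, 8, 10, 11, 13, 14, 15}
((B ∪ C) ∪ ((Aᶜ ∩ B) \ B)ᶜ) △ (B ∪ A) = {6, 9, 12}
|((B ∪ C) ∪ ((Aᶜ ∩ B) \ B)ᶜ) △ (B ∪ A)| = 3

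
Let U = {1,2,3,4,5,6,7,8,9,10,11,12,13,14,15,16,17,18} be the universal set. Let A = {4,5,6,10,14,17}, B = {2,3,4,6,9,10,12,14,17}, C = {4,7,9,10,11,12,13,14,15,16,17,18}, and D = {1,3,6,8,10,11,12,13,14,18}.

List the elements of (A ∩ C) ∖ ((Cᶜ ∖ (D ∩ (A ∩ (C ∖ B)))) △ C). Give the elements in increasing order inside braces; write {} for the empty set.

A ∩ C = {4,10,14,17}
Cᶜ = {1,2,3,5,6,8}
C ∖ B = {7,11,13,15,16,18}
A ∩ (C ∖ B) = {}
D ∩ (A ∩ (C ∖ B)) = {}
Cᶜ ∖ (D ∩ (A ∩ (C ∖ B))) = {1,2,3,5,6,8}
(Cᶜ ∖ (D ∩ (A ∩ (C ∖ B)))) △ C = {1,2,3,4,5,6,7,8,9,10,11,12,13,14,15,16,17,18}
(A ∩ C) ∖ ((Cᶜ ∖ (D ∩ (A ∩ (C ∖ B)))) △ C) = {}

{}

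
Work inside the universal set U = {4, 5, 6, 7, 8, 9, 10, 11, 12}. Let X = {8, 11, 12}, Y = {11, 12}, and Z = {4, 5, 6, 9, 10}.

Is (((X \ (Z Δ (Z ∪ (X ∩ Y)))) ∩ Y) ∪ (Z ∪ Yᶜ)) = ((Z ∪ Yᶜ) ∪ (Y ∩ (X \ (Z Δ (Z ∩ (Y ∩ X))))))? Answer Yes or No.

X ∩ Y = {11, 12}
Z ∪ (X ∩ Y) = {4, 5, 6, 9, 10, 11, 12}
Z Δ (Z ∪ (X ∩ Y)) = {11, 12}
X \ (Z Δ (Z ∪ (X ∩ Y))) = {8}
(X \ (Z Δ (Z ∪ (X ∩ Y)))) ∩ Y = {}
Yᶜ = {4, 5, 6, 7, 8, 9, 10}
Z ∪ Yᶜ = {4, 5, 6, 7, 8, 9, 10}
((X \ (Z Δ (Z ∪ (X ∩ Y)))) ∩ Y) ∪ (Z ∪ Yᶜ) = {4, 5, 6, 7, 8, 9, 10}
Y ∩ X = {11, 12}
Z ∩ (Y ∩ X) = {}
Z Δ (Z ∩ (Y ∩ X)) = {4, 5, 6, 9, 10}
X \ (Z Δ (Z ∩ (Y ∩ X))) = {8, 11, 12}
Y ∩ (X \ (Z Δ (Z ∩ (Y ∩ X)))) = {11, 12}
(Z ∪ Yᶜ) ∪ (Y ∩ (X \ (Z Δ (Z ∩ (Y ∩ X))))) = {4, 5, 6, 7, 8, 9, 10, 11, 12}
11 ∈ (Z ∪ Yᶜ) ∪ (Y ∩ (X \ (Z Δ (Z ∩ (Y ∩ X))))) but 11 ∉ ((X \ (Z Δ (Z ∪ (X ∩ Y)))) ∩ Y) ∪ (Z ∪ Yᶜ), so they differ.

No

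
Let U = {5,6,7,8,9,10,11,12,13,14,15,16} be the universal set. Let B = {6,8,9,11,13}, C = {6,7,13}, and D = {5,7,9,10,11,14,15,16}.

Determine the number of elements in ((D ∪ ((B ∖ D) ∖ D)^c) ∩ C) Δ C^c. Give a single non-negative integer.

B ∖ D = {6,8,13}
(B ∖ D) ∖ D = {6,8,13}
((B ∖ D) ∖ D)^c = {5,7,9,10,11,12,14,15,16}
D ∪ ((B ∖ D) ∖ D)^c = {5,7,9,10,11,12,14,15,16}
(D ∪ ((B ∖ D) ∖ D)^c) ∩ C = {7}
C^c = {5,8,9,10,11,12,14,15,16}
((D ∪ ((B ∖ D) ∖ D)^c) ∩ C) Δ C^c = {5,7,8,9,10,11,12,14,15,16}
|((D ∪ ((B ∖ D) ∖ D)^c) ∩ C) Δ C^c| = 10

10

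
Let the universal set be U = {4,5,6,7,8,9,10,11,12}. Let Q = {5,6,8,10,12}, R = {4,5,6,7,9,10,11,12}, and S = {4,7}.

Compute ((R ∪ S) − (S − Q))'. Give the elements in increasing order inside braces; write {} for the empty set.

R ∪ S = {4,5,6,7,9,10,11,12}
S − Q = {4,7}
(R ∪ S) − (S − Q) = {5,6,9,10,11,12}
((R ∪ S) − (S − Q))' = {4,7,8}

{4,7,8}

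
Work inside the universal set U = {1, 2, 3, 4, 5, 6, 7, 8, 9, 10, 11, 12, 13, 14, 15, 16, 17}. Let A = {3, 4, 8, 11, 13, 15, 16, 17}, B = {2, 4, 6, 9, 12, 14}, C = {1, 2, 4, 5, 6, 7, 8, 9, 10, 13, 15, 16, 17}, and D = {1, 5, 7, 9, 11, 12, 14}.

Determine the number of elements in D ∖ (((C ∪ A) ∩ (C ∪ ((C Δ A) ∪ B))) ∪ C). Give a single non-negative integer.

C ∪ A = {1, 2, 3, 4, 5, 6, 7, 8, 9, 10, 11, 13, 15, 16, 17}
C Δ A = {1, 2, 3, 5, 6, 7, 9, 10, 11}
(C Δ A) ∪ B = {1, 2, 3, 4, 5, 6, 7, 9, 10, 11, 12, 14}
C ∪ ((C Δ A) ∪ B) = {1, 2, 3, 4, 5, 6, 7, 8, 9, 10, 11, 12, 13, 14, 15, 16, 17}
(C ∪ A) ∩ (C ∪ ((C Δ A) ∪ B)) = {1, 2, 3, 4, 5, 6, 7, 8, 9, 10, 11, 13, 15, 16, 17}
((C ∪ A) ∩ (C ∪ ((C Δ A) ∪ B))) ∪ C = {1, 2, 3, 4, 5, 6, 7, 8, 9, 10, 11, 13, 15, 16, 17}
D ∖ (((C ∪ A) ∩ (C ∪ ((C Δ A) ∪ B))) ∪ C) = {12, 14}
|D ∖ (((C ∪ A) ∩ (C ∪ ((C Δ A) ∪ B))) ∪ C)| = 2

2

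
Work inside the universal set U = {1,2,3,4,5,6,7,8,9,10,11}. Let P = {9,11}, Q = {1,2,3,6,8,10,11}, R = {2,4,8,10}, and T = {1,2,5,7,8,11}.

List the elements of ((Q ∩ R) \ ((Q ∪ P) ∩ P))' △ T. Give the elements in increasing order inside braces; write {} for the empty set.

{2,3,4,6,8,9}

Q ∩ R = {2,8,10}
Q ∪ P = {1,2,3,6,8,9,10,11}
(Q ∪ P) ∩ P = {9,11}
(Q ∩ R) \ ((Q ∪ P) ∩ P) = {2,8,10}
((Q ∩ R) \ ((Q ∪ P) ∩ P))' = {1,3,4,5,6,7,9,11}
((Q ∩ R) \ ((Q ∪ P) ∩ P))' △ T = {2,3,4,6,8,9}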